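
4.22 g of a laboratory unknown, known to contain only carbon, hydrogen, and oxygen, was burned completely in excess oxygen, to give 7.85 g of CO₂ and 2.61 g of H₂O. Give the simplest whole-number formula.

C8H13O5

mol C = 7.85 g CO₂ ÷ 44.009 g/mol = 0.1784 mol
mol H = 2 × 2.61 g H₂O ÷ 18.015 g/mol = 0.2898 mol
mass O = 4.22 − (2.142 + 0.2921) = 1.785 g → mol O = 1.785 ÷ 15.999 = 0.1116 mol
Divide by the smallest (0.1116 mol): C 1.598, H 2.596, O 1.000
Multiplying each by 5 gives whole numbers: C 7.99, H 12.98, O 5.00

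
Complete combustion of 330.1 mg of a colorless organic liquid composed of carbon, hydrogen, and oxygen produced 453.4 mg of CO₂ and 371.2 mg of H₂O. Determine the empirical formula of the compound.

mol C = 0.4534 g CO₂ ÷ 44.009 g/mol = 0.010302 mol
mol H = 2 × 0.3712 g H₂O ÷ 18.015 g/mol = 0.041210 mol
mass O = 0.3301 − (0.12374 + 0.041540) = 0.16482 g → mol O = 0.16482 ÷ 15.999 = 0.010302 mol
Divide by the smallest (0.010302 mol): C 1.000, H 4.000, O 1.000

CH4O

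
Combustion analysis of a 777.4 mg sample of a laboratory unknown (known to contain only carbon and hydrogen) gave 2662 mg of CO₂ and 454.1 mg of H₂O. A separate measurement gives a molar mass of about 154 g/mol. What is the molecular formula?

mol C = 2.662 g CO₂ ÷ 44.009 g/mol = 0.060488 mol
mol H = 2 × 0.4541 g H₂O ÷ 18.015 g/mol = 0.050414 mol
Divide by the smallest (0.050414 mol): C 1.200, H 1.000
Multiplying each by 5 gives whole numbers: C 6.00, H 5.00
Empirical formula: C6H5
Empirical-formula mass = 77.11 g/mol; 154 ÷ 77.11 ≈ 2, so the molecular formula is C12H10.

C12H10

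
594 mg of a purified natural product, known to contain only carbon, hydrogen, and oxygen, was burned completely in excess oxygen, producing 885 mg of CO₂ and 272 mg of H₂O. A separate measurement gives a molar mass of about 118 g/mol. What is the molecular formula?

mol C = 0.885 g CO₂ ÷ 44.009 g/mol = 0.02011 mol
mol H = 2 × 0.272 g H₂O ÷ 18.015 g/mol = 0.03020 mol
mass O = 0.594 − (0.2415 + 0.03044) = 0.3220 g → mol O = 0.3220 ÷ 15.999 = 0.02013 mol
Divide by the smallest (0.02011 mol): C 1.000, H 1.502, O 1.001
Multiplying each by 2 gives whole numbers: C 2.00, H 3.00, O 2.00
Empirical formula: C2H3O2
Empirical-formula mass = 59.04 g/mol; 118 ÷ 59.04 ≈ 2, so the molecular formula is C4H6O4.

C4H6O4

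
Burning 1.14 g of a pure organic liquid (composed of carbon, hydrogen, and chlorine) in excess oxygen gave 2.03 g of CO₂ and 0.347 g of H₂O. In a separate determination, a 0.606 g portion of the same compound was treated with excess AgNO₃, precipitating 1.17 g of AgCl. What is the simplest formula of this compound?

mol C = 2.03 g CO₂ ÷ 44.009 g/mol = 0.04613 mol
mol H = 2 × 0.347 g H₂O ÷ 18.015 g/mol = 0.03852 mol
From the AgCl data: mol Cl per gram of compound = (1.17 ÷ 143.318) ÷ 0.606 = 0.01347 mol/g, so in the 1.14 g combustion sample mol Cl = 0.01536 mol
Divide by the smallest (0.01536 mol): C 3.004, H 2.508, Cl 1.000
Multiplying each by 2 gives whole numbers: C 6.01, H 5.02, Cl 2.00

C6H5Cl2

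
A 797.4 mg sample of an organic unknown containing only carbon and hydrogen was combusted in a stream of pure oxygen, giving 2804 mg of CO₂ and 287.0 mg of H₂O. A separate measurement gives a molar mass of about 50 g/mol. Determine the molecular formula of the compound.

C4H2

mol C = 2.804 g CO₂ ÷ 44.009 g/mol = 0.063714 mol
mol H = 2 × 0.2870 g H₂O ÷ 18.015 g/mol = 0.031862 mol
Divide by the smallest (0.031862 mol): C 2.000, H 1.000
Empirical formula: C2H
Empirical-formula mass = 25.03 g/mol; 50 ÷ 25.03 ≈ 2, so the molecular formula is C4H2.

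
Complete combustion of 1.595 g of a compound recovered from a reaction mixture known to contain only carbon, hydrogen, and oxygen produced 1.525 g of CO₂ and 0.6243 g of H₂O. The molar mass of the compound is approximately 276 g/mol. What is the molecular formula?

mol C = 1.525 g CO₂ ÷ 44.009 g/mol = 0.034652 mol
mol H = 2 × 0.6243 g H₂O ÷ 18.015 g/mol = 0.069309 mol
mass O = 1.595 − (0.41621 + 0.069863) = 1.1089 g → mol O = 1.1089 ÷ 15.999 = 0.069313 mol
Divide by the smallest (0.034652 mol): C 1.000, H 2.000, O 2.000
Empirical formula: CH2O2
Empirical-formula mass = 46.02 g/mol; 276 ÷ 46.02 ≈ 6, so the molecular formula is C6H12O12.

C6H12O12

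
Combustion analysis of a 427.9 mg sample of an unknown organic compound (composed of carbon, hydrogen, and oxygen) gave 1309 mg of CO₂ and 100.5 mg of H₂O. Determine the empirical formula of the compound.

mol C = 1.309 g CO₂ ÷ 44.009 g/mol = 0.029744 mol
mol H = 2 × 0.1005 g H₂O ÷ 18.015 g/mol = 0.011157 mol
mass O = 0.4279 − (0.35725 + 0.011247) = 0.059399 g → mol O = 0.059399 ÷ 15.999 = 0.0037127 mol
Divide by the smallest (0.0037127 mol): C 8.011, H 3.005, O 1.000

C8H3O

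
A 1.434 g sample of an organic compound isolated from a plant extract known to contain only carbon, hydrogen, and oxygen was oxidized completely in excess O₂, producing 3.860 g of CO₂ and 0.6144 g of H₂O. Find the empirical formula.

C9H7O2

mol C = 3.860 g CO₂ ÷ 44.009 g/mol = 0.087709 mol
mol H = 2 × 0.6144 g H₂O ÷ 18.015 g/mol = 0.068210 mol
mass O = 1.434 − (1.0535 + 0.068756) = 0.31177 g → mol O = 0.31177 ÷ 15.999 = 0.019487 mol
Divide by the smallest (0.019487 mol): C 4.501, H 3.500, O 1.000
Multiplying each by 2 gives whole numbers: C 9.00, H 7.00, O 2.00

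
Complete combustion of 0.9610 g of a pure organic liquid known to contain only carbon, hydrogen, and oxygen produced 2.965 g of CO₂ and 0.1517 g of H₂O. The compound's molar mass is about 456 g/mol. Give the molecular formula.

mol C = 2.965 g CO₂ ÷ 44.009 g/mol = 0.067373 mol
mol H = 2 × 0.1517 g H₂O ÷ 18.015 g/mol = 0.016842 mol
mass O = 0.9610 − (0.80921 + 0.016976) = 0.13481 g → mol O = 0.13481 ÷ 15.999 = 0.0084263 mol
Divide by the smallest (0.0084263 mol): C 7.996, H 1.999, O 1.000
Empirical formula: C8H2O
Empirical-formula mass = 114.10 g/mol; 456 ÷ 114.10 ≈ 4, so the molecular formula is C32H8O4.

C32H8O4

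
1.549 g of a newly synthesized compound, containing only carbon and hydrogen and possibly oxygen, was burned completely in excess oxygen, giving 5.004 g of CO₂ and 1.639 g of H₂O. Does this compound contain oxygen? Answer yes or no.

no

mol C = 5.004 g CO₂ ÷ 44.009 g/mol = 0.11370 mol
mol H = 2 × 1.639 g H₂O ÷ 18.015 g/mol = 0.18196 mol
C and H together account for 1.5491 g — essentially the entire 1.549 g sample — so the compound contains no oxygen.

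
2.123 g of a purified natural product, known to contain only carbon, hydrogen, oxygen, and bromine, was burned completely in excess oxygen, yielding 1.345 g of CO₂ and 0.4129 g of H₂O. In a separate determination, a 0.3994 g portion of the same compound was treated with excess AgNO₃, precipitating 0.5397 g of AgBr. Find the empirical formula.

C2H3BrO2

mol C = 1.345 g CO₂ ÷ 44.009 g/mol = 0.030562 mol
mol H = 2 × 0.4129 g H₂O ÷ 18.015 g/mol = 0.045840 mol
From the AgBr data: mol Br per gram of compound = (0.5397 ÷ 187.772) ÷ 0.3994 = 0.0071964 mol/g, so in the 2.123 g combustion sample mol Br = 0.015278 mol
mass O = 2.123 − (0.36708 + 0.046206 + 1.2208) = 0.48895 g → mol O = 0.48895 ÷ 15.999 = 0.030561 mol
Divide by the smallest (0.015278 mol): C 2.000, H 3.000, Br 1.000, O 2.000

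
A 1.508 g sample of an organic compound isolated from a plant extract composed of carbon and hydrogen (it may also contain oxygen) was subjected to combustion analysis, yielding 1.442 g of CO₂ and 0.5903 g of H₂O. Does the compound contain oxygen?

yes

mol C = 1.442 g CO₂ ÷ 44.009 g/mol = 0.032766 mol
mol H = 2 × 0.5903 g H₂O ÷ 18.015 g/mol = 0.065534 mol
C and H account for only 0.45961 g of the 1.508 g sample; the remaining 1.0484 g must be oxygen.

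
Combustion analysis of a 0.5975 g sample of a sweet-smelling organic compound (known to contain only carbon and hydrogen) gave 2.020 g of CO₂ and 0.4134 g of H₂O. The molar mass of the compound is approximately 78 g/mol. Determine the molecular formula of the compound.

C6H6

mol C = 2.020 g CO₂ ÷ 44.009 g/mol = 0.045900 mol
mol H = 2 × 0.4134 g H₂O ÷ 18.015 g/mol = 0.045895 mol
Divide by the smallest (0.045895 mol): C 1.000, H 1.000
Empirical formula: CH
Empirical-formula mass = 13.02 g/mol; 78 ÷ 13.02 ≈ 6, so the molecular formula is C6H6.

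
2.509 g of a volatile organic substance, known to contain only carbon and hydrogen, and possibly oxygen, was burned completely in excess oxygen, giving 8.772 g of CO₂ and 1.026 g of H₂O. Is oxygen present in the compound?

mol C = 8.772 g CO₂ ÷ 44.009 g/mol = 0.19932 mol
mol H = 2 × 1.026 g H₂O ÷ 18.015 g/mol = 0.11391 mol
C and H together account for 2.5089 g — essentially the entire 2.509 g sample — so the compound contains no oxygen.

no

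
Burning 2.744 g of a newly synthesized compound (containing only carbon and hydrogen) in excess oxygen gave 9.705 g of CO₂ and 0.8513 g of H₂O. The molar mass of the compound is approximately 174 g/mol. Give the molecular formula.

mol C = 9.705 g CO₂ ÷ 44.009 g/mol = 0.22052 mol
mol H = 2 × 0.8513 g H₂O ÷ 18.015 g/mol = 0.094510 mol
Divide by the smallest (0.094510 mol): C 2.333, H 1.000
Multiplying each by 3 gives whole numbers: C 7.00, H 3.00
Empirical formula: C7H3
Empirical-formula mass = 87.10 g/mol; 174 ÷ 87.10 ≈ 2, so the molecular formula is C14H6.

C14H6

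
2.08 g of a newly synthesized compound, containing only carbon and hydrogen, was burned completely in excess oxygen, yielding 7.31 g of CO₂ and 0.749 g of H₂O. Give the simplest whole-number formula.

mol C = 7.31 g CO₂ ÷ 44.009 g/mol = 0.1661 mol
mol H = 2 × 0.749 g H₂O ÷ 18.015 g/mol = 0.08315 mol
Divide by the smallest (0.08315 mol): C 1.998, H 1.000

C2H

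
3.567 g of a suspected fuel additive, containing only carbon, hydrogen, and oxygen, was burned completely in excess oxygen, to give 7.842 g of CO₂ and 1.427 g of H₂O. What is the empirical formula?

C9H8O4

mol C = 7.842 g CO₂ ÷ 44.009 g/mol = 0.17819 mol
mol H = 2 × 1.427 g H₂O ÷ 18.015 g/mol = 0.15842 mol
mass O = 3.567 − (2.1402 + 0.15969) = 1.2671 g → mol O = 1.2671 ÷ 15.999 = 0.079196 mol
Divide by the smallest (0.079196 mol): C 2.250, H 2.000, O 1.000
Multiplying each by 4 gives whole numbers: C 9.00, H 8.00, O 4.00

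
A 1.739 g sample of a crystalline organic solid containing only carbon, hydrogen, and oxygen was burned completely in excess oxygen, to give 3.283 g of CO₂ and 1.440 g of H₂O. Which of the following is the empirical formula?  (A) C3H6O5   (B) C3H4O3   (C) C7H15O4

mol C = 3.283 g CO₂ ÷ 44.009 g/mol = 0.074598 mol
mol H = 2 × 1.440 g H₂O ÷ 18.015 g/mol = 0.15987 mol
mass O = 1.739 − (0.89600 + 0.16115) = 0.68185 g → mol O = 0.68185 ÷ 15.999 = 0.042618 mol
Divide by the smallest (0.042618 mol): C 1.750, H 3.751, O 1.000
Multiplying each by 4 gives whole numbers: C 7.00, H 15.00, O 4.00

(C) C7H15O4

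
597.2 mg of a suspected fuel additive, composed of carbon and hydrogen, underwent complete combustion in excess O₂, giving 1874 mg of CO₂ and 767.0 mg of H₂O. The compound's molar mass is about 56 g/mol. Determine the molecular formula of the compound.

mol C = 1.874 g CO₂ ÷ 44.009 g/mol = 0.042582 mol
mol H = 2 × 0.7670 g H₂O ÷ 18.015 g/mol = 0.085151 mol
Divide by the smallest (0.042582 mol): C 1.000, H 2.000
Empirical formula: CH2
Empirical-formula mass = 14.03 g/mol; 56 ÷ 14.03 ≈ 4, so the molecular formula is C4H8.

C4H8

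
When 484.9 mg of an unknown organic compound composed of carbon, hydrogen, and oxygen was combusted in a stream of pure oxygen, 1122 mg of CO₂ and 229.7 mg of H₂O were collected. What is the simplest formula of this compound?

mol C = 1.122 g CO₂ ÷ 44.009 g/mol = 0.025495 mol
mol H = 2 × 0.2297 g H₂O ÷ 18.015 g/mol = 0.025501 mol
mass O = 0.4849 − (0.30622 + 0.025705) = 0.15298 g → mol O = 0.15298 ÷ 15.999 = 0.0095617 mol
Divide by the smallest (0.0095617 mol): C 2.666, H 2.667, O 1.000
Multiplying each by 3 gives whole numbers: C 8.00, H 8.00, O 3.00

C8H8O3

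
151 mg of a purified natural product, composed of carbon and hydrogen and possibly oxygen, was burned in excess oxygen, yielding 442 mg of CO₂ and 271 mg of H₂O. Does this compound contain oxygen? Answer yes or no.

no

mol C = 0.442 g CO₂ ÷ 44.009 g/mol = 0.01004 mol
mol H = 2 × 0.271 g H₂O ÷ 18.015 g/mol = 0.03009 mol
C and H together account for 0.1510 g — essentially the entire 0.151 g sample — so the compound contains no oxygen.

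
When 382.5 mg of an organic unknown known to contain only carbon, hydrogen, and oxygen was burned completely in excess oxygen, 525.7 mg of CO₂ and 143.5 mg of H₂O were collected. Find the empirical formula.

C6H8O7

mol C = 0.5257 g CO₂ ÷ 44.009 g/mol = 0.011945 mol
mol H = 2 × 0.1435 g H₂O ÷ 18.015 g/mol = 0.015931 mol
mass O = 0.3825 − (0.14347 + 0.016059) = 0.22297 g → mol O = 0.22297 ÷ 15.999 = 0.013936 mol
Divide by the smallest (0.011945 mol): C 1.000, H 1.334, O 1.167
Multiplying each by 6 gives whole numbers: C 6.00, H 8.00, O 7.00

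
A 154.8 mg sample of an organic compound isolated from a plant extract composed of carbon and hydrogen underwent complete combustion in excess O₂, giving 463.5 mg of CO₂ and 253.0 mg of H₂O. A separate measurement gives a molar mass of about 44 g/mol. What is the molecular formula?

C3H8

mol C = 0.4635 g CO₂ ÷ 44.009 g/mol = 0.010532 mol
mol H = 2 × 0.2530 g H₂O ÷ 18.015 g/mol = 0.028088 mol
Divide by the smallest (0.010532 mol): C 1.000, H 2.667
Multiplying each by 3 gives whole numbers: C 3.00, H 8.00
Empirical formula: C3H8
Empirical-formula mass = 44.10 g/mol; 44 ÷ 44.10 ≈ 1, so the molecular formula is C3H8.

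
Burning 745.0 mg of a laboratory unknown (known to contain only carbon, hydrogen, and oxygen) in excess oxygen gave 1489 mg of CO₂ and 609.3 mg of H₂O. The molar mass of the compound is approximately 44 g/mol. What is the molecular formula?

mol C = 1.489 g CO₂ ÷ 44.009 g/mol = 0.033834 mol
mol H = 2 × 0.6093 g H₂O ÷ 18.015 g/mol = 0.067644 mol
mass O = 0.7450 − (0.40638 + 0.068185) = 0.27044 g → mol O = 0.27044 ÷ 15.999 = 0.016903 mol
Divide by the smallest (0.016903 mol): C 2.002, H 4.002, O 1.000
Empirical formula: C2H4O
Empirical-formula mass = 44.05 g/mol; 44 ÷ 44.05 ≈ 1, so the molecular formula is C2H4O.

C2H4O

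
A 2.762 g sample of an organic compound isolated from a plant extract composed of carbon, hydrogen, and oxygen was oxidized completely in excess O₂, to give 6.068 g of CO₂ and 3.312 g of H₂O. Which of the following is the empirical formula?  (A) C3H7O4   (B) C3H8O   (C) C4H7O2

mol C = 6.068 g CO₂ ÷ 44.009 g/mol = 0.13788 mol
mol H = 2 × 3.312 g H₂O ÷ 18.015 g/mol = 0.36769 mol
mass O = 2.762 − (1.6561 + 0.37064) = 0.73528 g → mol O = 0.73528 ÷ 15.999 = 0.045958 mol
Divide by the smallest (0.045958 mol): C 3.000, H 8.001, O 1.000

(B) C3H8O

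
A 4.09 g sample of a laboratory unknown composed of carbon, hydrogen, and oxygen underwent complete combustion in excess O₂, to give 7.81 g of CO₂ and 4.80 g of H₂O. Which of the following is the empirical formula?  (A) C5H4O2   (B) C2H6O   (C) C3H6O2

mol C = 7.81 g CO₂ ÷ 44.009 g/mol = 0.1775 mol
mol H = 2 × 4.80 g H₂O ÷ 18.015 g/mol = 0.5329 mol
mass O = 4.09 − (2.132 + 0.5372) = 1.421 g → mol O = 1.421 ÷ 15.999 = 0.08884 mol
Divide by the smallest (0.08884 mol): C 1.998, H 5.998, O 1.000

(B) C2H6O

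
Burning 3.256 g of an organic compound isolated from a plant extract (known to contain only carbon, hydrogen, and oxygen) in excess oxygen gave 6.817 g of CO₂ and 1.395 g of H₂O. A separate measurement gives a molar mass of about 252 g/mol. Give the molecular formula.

C12H12O6

mol C = 6.817 g CO₂ ÷ 44.009 g/mol = 0.15490 mol
mol H = 2 × 1.395 g H₂O ÷ 18.015 g/mol = 0.15487 mol
mass O = 3.256 − (1.8605 + 0.15611) = 1.2394 g → mol O = 1.2394 ÷ 15.999 = 0.077466 mol
Divide by the smallest (0.077466 mol): C 2.000, H 1.999, O 1.000
Empirical formula: C2H2O
Empirical-formula mass = 42.04 g/mol; 252 ÷ 42.04 ≈ 6, so the molecular formula is C12H12O6.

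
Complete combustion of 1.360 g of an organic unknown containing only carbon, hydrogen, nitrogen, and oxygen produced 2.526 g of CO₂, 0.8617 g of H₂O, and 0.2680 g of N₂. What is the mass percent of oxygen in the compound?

22.51%

mol C = 2.526 g CO₂ ÷ 44.009 g/mol = 0.057397 mol
mol H = 2 × 0.8617 g H₂O ÷ 18.015 g/mol = 0.095665 mol
mol N = 2 × 0.2680 g N₂ ÷ 28.014 g/mol = 0.019133 mol
mass O = 1.360 − (0.68940 + 0.096430 + 0.26800) = 0.30617 g → mol O = 0.30617 ÷ 15.999 = 0.019137 mol
mass % O = 0.30617 g ÷ 1.360 g × 100%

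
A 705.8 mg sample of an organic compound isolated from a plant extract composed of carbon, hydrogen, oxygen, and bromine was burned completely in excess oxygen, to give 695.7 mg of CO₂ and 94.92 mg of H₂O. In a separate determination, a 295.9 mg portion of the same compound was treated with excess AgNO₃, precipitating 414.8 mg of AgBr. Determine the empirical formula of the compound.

C3H2BrO

mol C = 0.6957 g CO₂ ÷ 44.009 g/mol = 0.015808 mol
mol H = 2 × 0.09492 g H₂O ÷ 18.015 g/mol = 0.010538 mol
From the AgBr data: mol Br per gram of compound = (0.4148 ÷ 187.772) ÷ 0.2959 = 0.0074656 mol/g, so in the 0.7058 g combustion sample mol Br = 0.0052692 mol
mass O = 0.7058 − (0.18987 + 0.010622 + 0.42103) = 0.084276 g → mol O = 0.084276 ÷ 15.999 = 0.0052676 mol
Divide by the smallest (0.0052676 mol): C 3.001, H 2.001, Br 1.000, O 1.000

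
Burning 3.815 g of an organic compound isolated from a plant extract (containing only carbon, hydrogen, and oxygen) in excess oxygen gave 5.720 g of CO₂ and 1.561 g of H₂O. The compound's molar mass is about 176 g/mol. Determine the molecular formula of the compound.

C6H8O6

mol C = 5.720 g CO₂ ÷ 44.009 g/mol = 0.12997 mol
mol H = 2 × 1.561 g H₂O ÷ 18.015 g/mol = 0.17330 mol
mass O = 3.815 − (1.5611 + 0.17469) = 2.0792 g → mol O = 2.0792 ÷ 15.999 = 0.12996 mol
Divide by the smallest (0.12996 mol): C 1.000, H 1.334, O 1.000
Multiplying each by 3 gives whole numbers: C 3.00, H 4.00, O 3.00
Empirical formula: C3H4O3
Empirical-formula mass = 88.06 g/mol; 176 ÷ 88.06 ≈ 2, so the molecular formula is C6H8O6.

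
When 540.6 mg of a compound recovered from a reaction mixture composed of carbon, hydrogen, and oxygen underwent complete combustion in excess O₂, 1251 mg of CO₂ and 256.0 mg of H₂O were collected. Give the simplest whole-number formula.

mol C = 1.251 g CO₂ ÷ 44.009 g/mol = 0.028426 mol
mol H = 2 × 0.2560 g H₂O ÷ 18.015 g/mol = 0.028421 mol
mass O = 0.5406 − (0.34142 + 0.028648) = 0.17053 g → mol O = 0.17053 ÷ 15.999 = 0.010659 mol
Divide by the smallest (0.010659 mol): C 2.667, H 2.666, O 1.000
Multiplying each by 3 gives whole numbers: C 8.00, H 8.00, O 3.00

C8H8O3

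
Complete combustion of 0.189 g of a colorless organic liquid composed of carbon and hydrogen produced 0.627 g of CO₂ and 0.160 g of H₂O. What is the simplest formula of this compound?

mol C = 0.627 g CO₂ ÷ 44.009 g/mol = 0.01425 mol
mol H = 2 × 0.160 g H₂O ÷ 18.015 g/mol = 0.01776 mol
Divide by the smallest (0.01425 mol): C 1.000, H 1.247
Multiplying each by 4 gives whole numbers: C 4.00, H 4.99

C4H5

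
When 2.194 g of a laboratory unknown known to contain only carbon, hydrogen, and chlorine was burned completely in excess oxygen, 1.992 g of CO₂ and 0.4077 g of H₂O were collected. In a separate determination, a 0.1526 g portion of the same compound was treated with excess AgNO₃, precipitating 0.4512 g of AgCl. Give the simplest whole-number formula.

mol C = 1.992 g CO₂ ÷ 44.009 g/mol = 0.045263 mol
mol H = 2 × 0.4077 g H₂O ÷ 18.015 g/mol = 0.045262 mol
From the AgCl data: mol Cl per gram of compound = (0.4512 ÷ 143.318) ÷ 0.1526 = 0.020631 mol/g, so in the 2.194 g combustion sample mol Cl = 0.045264 mol
Divide by the smallest (0.045262 mol): C 1.000, H 1.000, Cl 1.000

CHCl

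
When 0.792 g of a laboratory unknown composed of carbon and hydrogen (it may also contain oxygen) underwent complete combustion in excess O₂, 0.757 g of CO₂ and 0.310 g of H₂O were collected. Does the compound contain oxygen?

mol C = 0.757 g CO₂ ÷ 44.009 g/mol = 0.01720 mol
mol H = 2 × 0.310 g H₂O ÷ 18.015 g/mol = 0.03442 mol
C and H account for only 0.2413 g of the 0.792 g sample; the remaining 0.5507 g must be oxygen.

yes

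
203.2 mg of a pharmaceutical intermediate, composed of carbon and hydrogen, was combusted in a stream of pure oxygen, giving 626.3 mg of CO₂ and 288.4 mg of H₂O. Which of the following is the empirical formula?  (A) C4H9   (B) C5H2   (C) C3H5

mol C = 0.6263 g CO₂ ÷ 44.009 g/mol = 0.014231 mol
mol H = 2 × 0.2884 g H₂O ÷ 18.015 g/mol = 0.032018 mol
Divide by the smallest (0.014231 mol): C 1.000, H 2.250
Multiplying each by 4 gives whole numbers: C 4.00, H 9.00

(A) C4H9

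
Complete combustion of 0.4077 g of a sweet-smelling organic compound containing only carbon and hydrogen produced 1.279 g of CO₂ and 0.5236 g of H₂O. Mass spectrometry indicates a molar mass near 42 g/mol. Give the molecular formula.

mol C = 1.279 g CO₂ ÷ 44.009 g/mol = 0.029062 mol
mol H = 2 × 0.5236 g H₂O ÷ 18.015 g/mol = 0.058129 mol
Divide by the smallest (0.029062 mol): C 1.000, H 2.000
Empirical formula: CH2
Empirical-formula mass = 14.03 g/mol; 42 ÷ 14.03 ≈ 3, so the molecular formula is C3H6.

C3H6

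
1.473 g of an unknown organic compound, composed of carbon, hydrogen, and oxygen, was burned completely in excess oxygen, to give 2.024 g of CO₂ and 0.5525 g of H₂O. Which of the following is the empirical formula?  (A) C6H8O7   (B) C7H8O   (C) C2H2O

(A) C6H8O7

mol C = 2.024 g CO₂ ÷ 44.009 g/mol = 0.045991 mol
mol H = 2 × 0.5525 g H₂O ÷ 18.015 g/mol = 0.061338 mol
mass O = 1.473 − (0.55239 + 0.061828) = 0.85878 g → mol O = 0.85878 ÷ 15.999 = 0.053677 mol
Divide by the smallest (0.045991 mol): C 1.000, H 1.334, O 1.167
Multiplying each by 6 gives whole numbers: C 6.00, H 8.00, O 7.00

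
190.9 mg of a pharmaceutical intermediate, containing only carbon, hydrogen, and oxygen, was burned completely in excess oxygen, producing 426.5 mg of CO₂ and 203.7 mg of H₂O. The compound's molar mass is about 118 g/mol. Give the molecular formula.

C6H14O2

mol C = 0.4265 g CO₂ ÷ 44.009 g/mol = 0.0096912 mol
mol H = 2 × 0.2037 g H₂O ÷ 18.015 g/mol = 0.022614 mol
mass O = 0.1909 − (0.11640 + 0.022795) = 0.051704 g → mol O = 0.051704 ÷ 15.999 = 0.0032317 mol
Divide by the smallest (0.0032317 mol): C 2.999, H 6.998, O 1.000
Empirical formula: C3H7O
Empirical-formula mass = 59.09 g/mol; 118 ÷ 59.09 ≈ 2, so the molecular formula is C6H14O2.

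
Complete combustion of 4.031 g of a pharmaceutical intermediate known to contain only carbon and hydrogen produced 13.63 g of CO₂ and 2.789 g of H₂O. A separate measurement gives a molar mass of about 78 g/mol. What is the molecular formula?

mol C = 13.63 g CO₂ ÷ 44.009 g/mol = 0.30971 mol
mol H = 2 × 2.789 g H₂O ÷ 18.015 g/mol = 0.30963 mol
Divide by the smallest (0.30963 mol): C 1.000, H 1.000
Empirical formula: CH
Empirical-formula mass = 13.02 g/mol; 78 ÷ 13.02 ≈ 6, so the molecular formula is C6H6.

C6H6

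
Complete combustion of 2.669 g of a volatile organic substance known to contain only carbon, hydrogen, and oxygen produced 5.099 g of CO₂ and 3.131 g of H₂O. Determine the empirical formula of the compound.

mol C = 5.099 g CO₂ ÷ 44.009 g/mol = 0.11586 mol
mol H = 2 × 3.131 g H₂O ÷ 18.015 g/mol = 0.34760 mol
mass O = 2.669 − (1.3916 + 0.35038) = 0.92699 g → mol O = 0.92699 ÷ 15.999 = 0.057941 mol
Divide by the smallest (0.057941 mol): C 2.000, H 5.999, O 1.000

C2H6O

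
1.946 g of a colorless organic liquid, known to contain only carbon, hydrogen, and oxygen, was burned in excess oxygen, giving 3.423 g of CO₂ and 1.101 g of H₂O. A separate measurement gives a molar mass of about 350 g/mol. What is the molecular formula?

C14H22O10

mol C = 3.423 g CO₂ ÷ 44.009 g/mol = 0.077780 mol
mol H = 2 × 1.101 g H₂O ÷ 18.015 g/mol = 0.12223 mol
mass O = 1.946 − (0.93421 + 0.12321) = 0.88858 g → mol O = 0.88858 ÷ 15.999 = 0.055540 mol
Divide by the smallest (0.055540 mol): C 1.400, H 2.201, O 1.000
Multiplying each by 5 gives whole numbers: C 7.00, H 11.00, O 5.00
Empirical formula: C7H11O5
Empirical-formula mass = 175.16 g/mol; 350 ÷ 175.16 ≈ 2, so the molecular formula is C14H22O10.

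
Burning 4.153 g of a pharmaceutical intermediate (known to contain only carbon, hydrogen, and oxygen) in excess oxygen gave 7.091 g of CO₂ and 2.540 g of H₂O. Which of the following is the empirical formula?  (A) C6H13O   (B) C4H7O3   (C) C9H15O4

(B) C4H7O3

mol C = 7.091 g CO₂ ÷ 44.009 g/mol = 0.16113 mol
mol H = 2 × 2.540 g H₂O ÷ 18.015 g/mol = 0.28199 mol
mass O = 4.153 − (1.9353 + 0.28424) = 1.9335 g → mol O = 1.9335 ÷ 15.999 = 0.12085 mol
Divide by the smallest (0.12085 mol): C 1.333, H 2.333, O 1.000
Multiplying each by 3 gives whole numbers: C 4.00, H 7.00, O 3.00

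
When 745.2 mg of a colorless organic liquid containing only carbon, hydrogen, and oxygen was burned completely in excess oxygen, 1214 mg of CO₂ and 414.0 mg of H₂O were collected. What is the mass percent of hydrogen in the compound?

mol C = 1.214 g CO₂ ÷ 44.009 g/mol = 0.027585 mol
mol H = 2 × 0.4140 g H₂O ÷ 18.015 g/mol = 0.045962 mol
mass O = 0.7452 − (0.33133 + 0.046329) = 0.36754 g → mol O = 0.36754 ÷ 15.999 = 0.022973 mol
mass % H = 0.046329 g ÷ 0.7452 g × 100%

6.22%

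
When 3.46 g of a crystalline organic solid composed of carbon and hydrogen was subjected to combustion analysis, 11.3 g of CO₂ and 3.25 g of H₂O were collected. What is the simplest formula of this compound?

C5H7

mol C = 11.3 g CO₂ ÷ 44.009 g/mol = 0.2568 mol
mol H = 2 × 3.25 g H₂O ÷ 18.015 g/mol = 0.3608 mol
Divide by the smallest (0.2568 mol): C 1.000, H 1.405
Multiplying each by 5 gives whole numbers: C 5.00, H 7.03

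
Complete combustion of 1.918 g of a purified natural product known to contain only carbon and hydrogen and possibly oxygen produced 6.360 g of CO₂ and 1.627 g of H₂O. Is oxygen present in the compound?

mol C = 6.360 g CO₂ ÷ 44.009 g/mol = 0.14452 mol
mol H = 2 × 1.627 g H₂O ÷ 18.015 g/mol = 0.18063 mol
C and H together account for 1.9179 g — essentially the entire 1.918 g sample — so the compound contains no oxygen.

no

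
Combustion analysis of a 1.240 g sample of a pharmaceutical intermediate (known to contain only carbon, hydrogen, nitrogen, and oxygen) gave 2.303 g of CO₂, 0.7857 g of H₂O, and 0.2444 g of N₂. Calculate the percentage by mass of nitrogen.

19.71%

mol C = 2.303 g CO₂ ÷ 44.009 g/mol = 0.052330 mol
mol H = 2 × 0.7857 g H₂O ÷ 18.015 g/mol = 0.087227 mol
mol N = 2 × 0.2444 g N₂ ÷ 28.014 g/mol = 0.017448 mol
mass O = 1.240 − (0.62854 + 0.087925 + 0.24440) = 0.27914 g → mol O = 0.27914 ÷ 15.999 = 0.017447 mol
mass % N = 0.24440 g ÷ 1.240 g × 100%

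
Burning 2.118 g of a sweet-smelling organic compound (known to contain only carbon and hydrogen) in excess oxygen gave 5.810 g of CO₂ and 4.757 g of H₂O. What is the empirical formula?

CH4

mol C = 5.810 g CO₂ ÷ 44.009 g/mol = 0.13202 mol
mol H = 2 × 4.757 g H₂O ÷ 18.015 g/mol = 0.52812 mol
Divide by the smallest (0.13202 mol): C 1.000, H 4.000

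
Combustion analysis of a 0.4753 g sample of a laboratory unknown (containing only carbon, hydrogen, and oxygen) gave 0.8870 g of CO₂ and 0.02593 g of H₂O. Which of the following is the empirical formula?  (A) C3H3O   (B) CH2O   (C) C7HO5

(C) C7HO5

mol C = 0.8870 g CO₂ ÷ 44.009 g/mol = 0.020155 mol
mol H = 2 × 0.02593 g H₂O ÷ 18.015 g/mol = 0.0028787 mol
mass O = 0.4753 − (0.24208 + 0.0029017) = 0.23032 g → mol O = 0.23032 ÷ 15.999 = 0.014396 mol
Divide by the smallest (0.0028787 mol): C 7.001, H 1.000, O 5.001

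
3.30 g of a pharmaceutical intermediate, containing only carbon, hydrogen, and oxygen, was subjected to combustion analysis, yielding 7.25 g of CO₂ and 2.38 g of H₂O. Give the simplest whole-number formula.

C5H8O2

mol C = 7.25 g CO₂ ÷ 44.009 g/mol = 0.1647 mol
mol H = 2 × 2.38 g H₂O ÷ 18.015 g/mol = 0.2642 mol
mass O = 3.30 − (1.979 + 0.2663) = 1.055 g → mol O = 1.055 ÷ 15.999 = 0.06594 mol
Divide by the smallest (0.06594 mol): C 2.498, H 4.007, O 1.000
Multiplying each by 2 gives whole numbers: C 5.00, H 8.01, O 2.00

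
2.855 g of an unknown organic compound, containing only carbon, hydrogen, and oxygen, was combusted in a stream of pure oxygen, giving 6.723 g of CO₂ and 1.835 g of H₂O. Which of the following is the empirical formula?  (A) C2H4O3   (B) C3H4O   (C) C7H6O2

mol C = 6.723 g CO₂ ÷ 44.009 g/mol = 0.15276 mol
mol H = 2 × 1.835 g H₂O ÷ 18.015 g/mol = 0.20372 mol
mass O = 2.855 − (1.8349 + 0.20535) = 0.81480 g → mol O = 0.81480 ÷ 15.999 = 0.050928 mol
Divide by the smallest (0.050928 mol): C 3.000, H 4.000, O 1.000

(B) C3H4O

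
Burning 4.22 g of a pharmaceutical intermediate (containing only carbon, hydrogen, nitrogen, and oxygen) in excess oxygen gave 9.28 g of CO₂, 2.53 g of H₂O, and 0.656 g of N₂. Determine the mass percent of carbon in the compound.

60.0%

mol C = 9.28 g CO₂ ÷ 44.009 g/mol = 0.2109 mol
mol H = 2 × 2.53 g H₂O ÷ 18.015 g/mol = 0.2809 mol
mol N = 2 × 0.656 g N₂ ÷ 28.014 g/mol = 0.04683 mol
mass O = 4.22 − (2.533 + 0.2831 + 0.6560) = 0.7482 g → mol O = 0.7482 ÷ 15.999 = 0.04676 mol
mass % C = 2.533 g ÷ 4.22 g × 100%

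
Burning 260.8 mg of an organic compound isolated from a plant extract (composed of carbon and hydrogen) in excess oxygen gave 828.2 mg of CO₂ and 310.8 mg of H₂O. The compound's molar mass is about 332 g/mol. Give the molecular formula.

mol C = 0.8282 g CO₂ ÷ 44.009 g/mol = 0.018819 mol
mol H = 2 × 0.3108 g H₂O ÷ 18.015 g/mol = 0.034505 mol
Divide by the smallest (0.018819 mol): C 1.000, H 1.834
Multiplying each by 6 gives whole numbers: C 6.00, H 11.00
Empirical formula: C6H11
Empirical-formula mass = 83.15 g/mol; 332 ÷ 83.15 ≈ 4, so the molecular formula is C24H44.

C24H44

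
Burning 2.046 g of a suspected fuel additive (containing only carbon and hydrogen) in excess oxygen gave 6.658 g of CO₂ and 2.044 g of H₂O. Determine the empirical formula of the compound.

C2H3

mol C = 6.658 g CO₂ ÷ 44.009 g/mol = 0.15129 mol
mol H = 2 × 2.044 g H₂O ÷ 18.015 g/mol = 0.22692 mol
Divide by the smallest (0.15129 mol): C 1.000, H 1.500
Multiplying each by 2 gives whole numbers: C 2.00, H 3.00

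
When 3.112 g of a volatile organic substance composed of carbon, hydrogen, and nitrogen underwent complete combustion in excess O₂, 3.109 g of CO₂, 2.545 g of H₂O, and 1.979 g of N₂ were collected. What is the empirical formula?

mol C = 3.109 g CO₂ ÷ 44.009 g/mol = 0.070645 mol
mol H = 2 × 2.545 g H₂O ÷ 18.015 g/mol = 0.28254 mol
mol N = 2 × 1.979 g N₂ ÷ 28.014 g/mol = 0.14129 mol
Divide by the smallest (0.070645 mol): C 1.000, H 3.999, N 2.000

CH4N2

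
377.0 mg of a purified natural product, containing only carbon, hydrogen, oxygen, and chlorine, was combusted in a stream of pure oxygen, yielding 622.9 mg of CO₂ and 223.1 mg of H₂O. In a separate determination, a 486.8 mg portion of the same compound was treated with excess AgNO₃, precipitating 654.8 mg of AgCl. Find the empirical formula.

C4H7ClO

mol C = 0.6229 g CO₂ ÷ 44.009 g/mol = 0.014154 mol
mol H = 2 × 0.2231 g H₂O ÷ 18.015 g/mol = 0.024768 mol
From the AgCl data: mol Cl per gram of compound = (0.6548 ÷ 143.318) ÷ 0.4868 = 0.0093855 mol/g, so in the 0.3770 g combustion sample mol Cl = 0.0035383 mol
mass O = 0.3770 − (0.17000 + 0.024966 + 0.12543) = 0.056597 g → mol O = 0.056597 ÷ 15.999 = 0.0035375 mol
Divide by the smallest (0.0035375 mol): C 4.001, H 7.002, Cl 1.000, O 1.000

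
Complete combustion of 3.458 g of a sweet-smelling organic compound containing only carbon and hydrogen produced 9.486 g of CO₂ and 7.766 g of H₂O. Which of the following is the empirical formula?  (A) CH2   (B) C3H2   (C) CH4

(C) CH4

mol C = 9.486 g CO₂ ÷ 44.009 g/mol = 0.21555 mol
mol H = 2 × 7.766 g H₂O ÷ 18.015 g/mol = 0.86217 mol
Divide by the smallest (0.21555 mol): C 1.000, H 4.000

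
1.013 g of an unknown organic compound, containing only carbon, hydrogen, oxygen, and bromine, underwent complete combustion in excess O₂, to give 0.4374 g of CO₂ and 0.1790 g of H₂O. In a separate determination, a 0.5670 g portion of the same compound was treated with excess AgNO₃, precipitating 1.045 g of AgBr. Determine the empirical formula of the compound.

mol C = 0.4374 g CO₂ ÷ 44.009 g/mol = 0.0099389 mol
mol H = 2 × 0.1790 g H₂O ÷ 18.015 g/mol = 0.019872 mol
From the AgBr data: mol Br per gram of compound = (1.045 ÷ 187.772) ÷ 0.5670 = 0.0098153 mol/g, so in the 1.013 g combustion sample mol Br = 0.0099429 mol
mass O = 1.013 − (0.11938 + 0.020031 + 0.79448) = 0.079118 g → mol O = 0.079118 ÷ 15.999 = 0.0049452 mol
Divide by the smallest (0.0049452 mol): C 2.010, H 4.019, Br 2.011, O 1.000

C2H4Br2O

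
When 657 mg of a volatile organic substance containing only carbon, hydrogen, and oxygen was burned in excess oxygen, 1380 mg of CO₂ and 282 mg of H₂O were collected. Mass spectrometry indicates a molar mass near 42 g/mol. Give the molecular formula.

C2H2O

mol C = 1.38 g CO₂ ÷ 44.009 g/mol = 0.03136 mol
mol H = 2 × 0.282 g H₂O ÷ 18.015 g/mol = 0.03131 mol
mass O = 0.657 − (0.3766 + 0.03156) = 0.2488 g → mol O = 0.2488 ÷ 15.999 = 0.01555 mol
Divide by the smallest (0.01555 mol): C 2.016, H 2.013, O 1.000
Empirical formula: C2H2O
Empirical-formula mass = 42.04 g/mol; 42 ÷ 42.04 ≈ 1, so the molecular formula is C2H2O.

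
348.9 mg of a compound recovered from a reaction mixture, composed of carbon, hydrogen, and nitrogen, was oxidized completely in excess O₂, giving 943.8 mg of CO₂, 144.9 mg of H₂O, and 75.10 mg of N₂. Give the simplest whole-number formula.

mol C = 0.9438 g CO₂ ÷ 44.009 g/mol = 0.021446 mol
mol H = 2 × 0.1449 g H₂O ÷ 18.015 g/mol = 0.016087 mol
mol N = 2 × 0.07510 g N₂ ÷ 28.014 g/mol = 0.0053616 mol
Divide by the smallest (0.0053616 mol): C 4.000, H 3.000, N 1.000

C4H3N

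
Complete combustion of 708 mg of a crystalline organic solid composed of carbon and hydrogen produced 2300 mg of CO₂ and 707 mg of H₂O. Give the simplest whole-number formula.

mol C = 2.30 g CO₂ ÷ 44.009 g/mol = 0.05226 mol
mol H = 2 × 0.707 g H₂O ÷ 18.015 g/mol = 0.07849 mol
Divide by the smallest (0.05226 mol): C 1.000, H 1.502
Multiplying each by 2 gives whole numbers: C 2.00, H 3.00

C2H3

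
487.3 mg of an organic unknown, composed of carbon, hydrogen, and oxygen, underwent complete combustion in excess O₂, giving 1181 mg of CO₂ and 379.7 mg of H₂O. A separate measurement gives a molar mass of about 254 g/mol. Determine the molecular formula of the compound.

C14H22O4

mol C = 1.181 g CO₂ ÷ 44.009 g/mol = 0.026835 mol
mol H = 2 × 0.3797 g H₂O ÷ 18.015 g/mol = 0.042154 mol
mass O = 0.4873 − (0.32232 + 0.042491) = 0.12249 g → mol O = 0.12249 ÷ 15.999 = 0.0076560 mol
Divide by the smallest (0.0076560 mol): C 3.505, H 5.506, O 1.000
Multiplying each by 2 gives whole numbers: C 7.01, H 11.01, O 2.00
Empirical formula: C7H11O2
Empirical-formula mass = 127.16 g/mol; 254 ÷ 127.16 ≈ 2, so the molecular formula is C14H22O4.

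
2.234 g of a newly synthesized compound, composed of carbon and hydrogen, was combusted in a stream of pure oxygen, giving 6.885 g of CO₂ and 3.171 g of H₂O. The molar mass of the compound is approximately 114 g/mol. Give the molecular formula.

mol C = 6.885 g CO₂ ÷ 44.009 g/mol = 0.15645 mol
mol H = 2 × 3.171 g H₂O ÷ 18.015 g/mol = 0.35204 mol
Divide by the smallest (0.15645 mol): C 1.000, H 2.250
Multiplying each by 4 gives whole numbers: C 4.00, H 9.00
Empirical formula: C4H9
Empirical-formula mass = 57.12 g/mol; 114 ÷ 57.12 ≈ 2, so the molecular formula is C8H18.

C8H18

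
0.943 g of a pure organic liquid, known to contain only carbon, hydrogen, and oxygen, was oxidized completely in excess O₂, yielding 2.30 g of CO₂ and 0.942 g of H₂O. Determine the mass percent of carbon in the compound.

66.6%

mol C = 2.30 g CO₂ ÷ 44.009 g/mol = 0.05226 mol
mol H = 2 × 0.942 g H₂O ÷ 18.015 g/mol = 0.1046 mol
mass O = 0.943 − (0.6277 + 0.1054) = 0.2099 g → mol O = 0.2099 ÷ 15.999 = 0.01312 mol
mass % C = 0.6277 g ÷ 0.943 g × 100%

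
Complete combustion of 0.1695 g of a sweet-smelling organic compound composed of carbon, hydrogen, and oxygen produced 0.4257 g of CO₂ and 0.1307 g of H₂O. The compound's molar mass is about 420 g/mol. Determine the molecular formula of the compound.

mol C = 0.4257 g CO₂ ÷ 44.009 g/mol = 0.0096730 mol
mol H = 2 × 0.1307 g H₂O ÷ 18.015 g/mol = 0.014510 mol
mass O = 0.1695 − (0.11618 + 0.014626) = 0.038691 g → mol O = 0.038691 ÷ 15.999 = 0.0024183 mol
Divide by the smallest (0.0024183 mol): C 4.000, H 6.000, O 1.000
Empirical formula: C4H6O
Empirical-formula mass = 70.09 g/mol; 420 ÷ 70.09 ≈ 6, so the molecular formula is C24H36O6.

C24H36O6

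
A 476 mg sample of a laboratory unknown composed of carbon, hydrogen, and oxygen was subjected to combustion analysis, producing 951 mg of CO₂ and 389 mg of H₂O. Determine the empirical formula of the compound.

C2H4O

mol C = 0.951 g CO₂ ÷ 44.009 g/mol = 0.02161 mol
mol H = 2 × 0.389 g H₂O ÷ 18.015 g/mol = 0.04319 mol
mass O = 0.476 − (0.2595 + 0.04353) = 0.1729 g → mol O = 0.1729 ÷ 15.999 = 0.01081 mol
Divide by the smallest (0.01081 mol): C 1.999, H 3.996, O 1.000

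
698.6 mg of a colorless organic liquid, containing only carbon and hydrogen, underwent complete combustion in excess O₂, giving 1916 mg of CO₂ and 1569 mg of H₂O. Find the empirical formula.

mol C = 1.916 g CO₂ ÷ 44.009 g/mol = 0.043537 mol
mol H = 2 × 1.569 g H₂O ÷ 18.015 g/mol = 0.17419 mol
Divide by the smallest (0.043537 mol): C 1.000, H 4.001

CH4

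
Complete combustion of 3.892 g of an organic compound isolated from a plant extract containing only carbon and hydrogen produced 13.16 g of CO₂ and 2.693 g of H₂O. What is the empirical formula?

CH

mol C = 13.16 g CO₂ ÷ 44.009 g/mol = 0.29903 mol
mol H = 2 × 2.693 g H₂O ÷ 18.015 g/mol = 0.29897 mol
Divide by the smallest (0.29897 mol): C 1.000, H 1.000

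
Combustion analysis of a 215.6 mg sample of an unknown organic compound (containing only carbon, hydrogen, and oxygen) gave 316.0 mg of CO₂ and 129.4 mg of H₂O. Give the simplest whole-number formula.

CH2O

mol C = 0.3160 g CO₂ ÷ 44.009 g/mol = 0.0071803 mol
mol H = 2 × 0.1294 g H₂O ÷ 18.015 g/mol = 0.014366 mol
mass O = 0.2156 − (0.086243 + 0.014481) = 0.11488 g → mol O = 0.11488 ÷ 15.999 = 0.0071802 mol
Divide by the smallest (0.0071802 mol): C 1.000, H 2.001, O 1.000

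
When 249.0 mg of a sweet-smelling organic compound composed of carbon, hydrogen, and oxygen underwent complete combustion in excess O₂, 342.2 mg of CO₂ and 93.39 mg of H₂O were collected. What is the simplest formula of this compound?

C6H8O7

mol C = 0.3422 g CO₂ ÷ 44.009 g/mol = 0.0077757 mol
mol H = 2 × 0.09339 g H₂O ÷ 18.015 g/mol = 0.010368 mol
mass O = 0.2490 − (0.093394 + 0.010451) = 0.14516 g → mol O = 0.14516 ÷ 15.999 = 0.0090728 mol
Divide by the smallest (0.0077757 mol): C 1.000, H 1.333, O 1.167
Multiplying each by 6 gives whole numbers: C 6.00, H 8.00, O 7.00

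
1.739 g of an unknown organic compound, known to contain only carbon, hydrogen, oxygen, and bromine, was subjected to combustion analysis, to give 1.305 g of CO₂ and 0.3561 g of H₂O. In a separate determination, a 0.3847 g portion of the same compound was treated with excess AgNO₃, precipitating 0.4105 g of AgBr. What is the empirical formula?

C6H8Br2O7

mol C = 1.305 g CO₂ ÷ 44.009 g/mol = 0.029653 mol
mol H = 2 × 0.3561 g H₂O ÷ 18.015 g/mol = 0.039534 mol
From the AgBr data: mol Br per gram of compound = (0.4105 ÷ 187.772) ÷ 0.3847 = 0.0056828 mol/g, so in the 1.739 g combustion sample mol Br = 0.0098823 mol
mass O = 1.739 − (0.35616 + 0.039850 + 0.78964) = 0.55335 g → mol O = 0.55335 ÷ 15.999 = 0.034586 mol
Divide by the smallest (0.0098823 mol): C 3.001, H 4.000, Br 1.000, O 3.500
Multiplying each by 2 gives whole numbers: C 6.00, H 8.00, Br 2.00, O 7.00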